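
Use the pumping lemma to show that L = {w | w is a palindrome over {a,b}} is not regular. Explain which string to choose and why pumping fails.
Language: L = {w | w is a palindrome over {a,b}} (strings that read the same forwards and backwards)
Step 1: Assume for contradiction that L is regular, with pumping length p.
Step 2: Choose s = a^p b a^p. Then s ∈ L (it reads the same forwards and backwards) and |s| ≥ p.
Step 3: Consider any decomposition s = xyz with |xy| ≤ p and |y| > 0. Since |xy| ≤ p and the first p symbols of s are all a's, y = a^k for some k with 1 ≤ k ≤ p.
Step 4: Pumping up (i = 2): xy²z = a^(p+k) b a^p. Its reverse is a^p b a^(p+k) ≠ a^(p+k) b a^p (the single b is no longer in the middle), so xy²z is not a palindrome and xy²z ∉ L.
This contradicts the pumping lemma, so L is not regular.

Final answer: Choose s = a^p b a^p. Since |xy| ≤ p, y = a^k with k ≥ 1. Then xy²z = a^(p+k) b a^p is not a palindrome, so ∉ L.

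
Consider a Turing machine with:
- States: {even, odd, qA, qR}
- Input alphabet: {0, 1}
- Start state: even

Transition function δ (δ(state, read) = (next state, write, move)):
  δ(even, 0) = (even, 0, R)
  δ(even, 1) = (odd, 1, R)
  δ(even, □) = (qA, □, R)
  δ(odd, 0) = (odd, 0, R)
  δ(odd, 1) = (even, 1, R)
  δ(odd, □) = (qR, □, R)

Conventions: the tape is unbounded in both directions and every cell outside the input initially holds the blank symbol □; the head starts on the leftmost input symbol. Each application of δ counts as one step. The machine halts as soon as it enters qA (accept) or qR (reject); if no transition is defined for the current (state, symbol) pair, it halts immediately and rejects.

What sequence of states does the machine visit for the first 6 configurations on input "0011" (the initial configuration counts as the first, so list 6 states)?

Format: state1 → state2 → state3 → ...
Step 0: [even]0011 (head at position 0)
Step 1: δ(even, 0) = (even, 0, R)  ⊢  0[even]011 (head at position 1)
Step 2: δ(even, 0) = (even, 0, R)  ⊢  00[even]11 (head at position 2)
Step 3: δ(even, 1) = (odd, 1, R)  ⊢  001[odd]1 (head at position 3)
Step 4: δ(odd, 1) = (even, 1, R)  ⊢  0011[even]□ (head at position 4)
Step 5: δ(even, □) = (qA, □, R)  ⊢  0011□[qA]□ (head at position 5)
Reading off the states of these 6 configurations: even → even → even → odd → even → qA

Final answer: even → even → even → odd → even → qA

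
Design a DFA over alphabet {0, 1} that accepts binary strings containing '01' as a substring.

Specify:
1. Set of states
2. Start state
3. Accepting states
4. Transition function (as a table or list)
One valid DFA (any DFA recognizing the same language is acceptable):
States: {q0, q1, q2}
Start: q0
Accepting: {q2}
Transitions (accepting states marked with *):
State | 0 | 1 | Accepting
-------------------------
q0    | q1 | q0 |  
q1    | q1 | q2 |  
q2    | q2 | q2 | *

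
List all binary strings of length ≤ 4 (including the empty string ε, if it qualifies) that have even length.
Checking every binary string of length 0 to 4:
  Length 0: accepted: ε | rejected: (none)
  Length 1: accepted: (none) | rejected: 0, 1
  Length 2: accepted: 00, 01, 10, 11 | rejected: (none)
  Length 3: accepted: (none) | rejected: 000, 001, 010, 011, 100, 101, 110, 111
  Length 4: accepted: 0000, 0001, 0010, 0011, 0100, 0101, 0110, 0111, 1000, 1001, 1010, 1011, 1100, 1101, 1110, 1111 | rejected: (none)
Total: 21 string(s).

Final answer: ε, 00, 01, 10, 11, 0000, 0001, 0010, 0011, 0100, 0101, 0110, 0111, 1000, 1001, 1010, 1011, 1100, 1101, 1110, 1111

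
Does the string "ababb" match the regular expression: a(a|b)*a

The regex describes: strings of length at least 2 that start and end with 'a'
No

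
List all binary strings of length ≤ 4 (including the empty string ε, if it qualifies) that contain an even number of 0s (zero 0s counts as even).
Checking every binary string of length 0 to 4:
  Length 0: accepted: ε | rejected: (none)
  Length 1: accepted: 1 | rejected: 0
  Length 2: accepted: 00, 11 | rejected: 01, 10
  Length 3: accepted: 001, 010, 100, 111 | rejected: 000, 011, 101, 110
  Length 4: accepted: 0000, 0011, 0101, 0110, 1001, 1010, 1100, 1111 | rejected: 0001, 0010, 0100, 0111, 1000, 1011, 1101, 1110
Total: 16 string(s).

Final answer: ε, 1, 00, 11, 001, 010, 100, 111, 0000, 0011, 0101, 0110, 1001, 1010, 1100, 1111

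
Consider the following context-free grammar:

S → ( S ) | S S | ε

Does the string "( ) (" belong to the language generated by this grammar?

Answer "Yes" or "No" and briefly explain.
Each production adds parentheses only in matched pairs (S → ( S )) or none at all, so every derived string has equally many '(' and ')'. The string ( ) ( has two '(' and one ')', so it cannot be derived.

Final answer: No - no valid derivation exists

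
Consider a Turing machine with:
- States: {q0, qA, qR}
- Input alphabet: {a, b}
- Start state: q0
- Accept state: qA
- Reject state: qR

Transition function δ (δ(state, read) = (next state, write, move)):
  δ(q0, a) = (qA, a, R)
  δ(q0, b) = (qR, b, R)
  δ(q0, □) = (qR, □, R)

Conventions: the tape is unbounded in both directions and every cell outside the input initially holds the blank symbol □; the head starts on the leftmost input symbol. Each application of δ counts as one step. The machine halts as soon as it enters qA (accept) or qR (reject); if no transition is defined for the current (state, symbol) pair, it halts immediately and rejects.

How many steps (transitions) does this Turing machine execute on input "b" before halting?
Step 0: [q0]b (head at position 0)
Step 1: δ(q0, b) = (qR, b, R)  ⊢  b[qR]□ (head at position 1)
The machine is in qR, so it halts and rejects.
Number of transitions executed: 1.

Final answer: 1 steps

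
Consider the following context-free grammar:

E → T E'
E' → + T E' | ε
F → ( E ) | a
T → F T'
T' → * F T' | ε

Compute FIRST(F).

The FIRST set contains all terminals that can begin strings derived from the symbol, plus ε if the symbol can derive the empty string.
FIRST(F): F → ( E ) contributes '(' and F → a contributes 'a', so FIRST(F) = {(, a}. F is not nullable.

Final answer: {(, a}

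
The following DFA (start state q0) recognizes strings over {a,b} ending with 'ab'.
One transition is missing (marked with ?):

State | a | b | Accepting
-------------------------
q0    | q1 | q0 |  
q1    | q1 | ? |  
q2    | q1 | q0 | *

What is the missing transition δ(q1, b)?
q2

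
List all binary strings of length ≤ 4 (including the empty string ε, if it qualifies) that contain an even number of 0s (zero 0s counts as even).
Checking every binary string of length 0 to 4:
  Length 0: accepted: ε | rejected: (none)
  Length 1: accepted: 1 | rejected: 0
  Length 2: accepted: 00, 11 | rejected: 01, 10
  Length 3: accepted: 001, 010, 100, 111 | rejected: 000, 011, 101, 110
  Length 4: accepted: 0000, 0011, 0101, 0110, 1001, 1010, 1100, 1111 | rejected: 0001, 0010, 0100, 0111, 1000, 1011, 1101, 1110
Total: 16 string(s).

Final answer: ε, 1, 00, 11, 001, 010, 100, 111, 0000, 0011, 0101, 0110, 1001, 1010, 1100, 1111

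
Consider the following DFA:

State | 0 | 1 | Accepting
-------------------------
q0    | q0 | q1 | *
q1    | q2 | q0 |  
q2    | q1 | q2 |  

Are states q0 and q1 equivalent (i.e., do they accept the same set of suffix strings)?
Try the suffix ε (the empty string).
From q0: q0 — accepting.
From q1: q1 — not accepting.
The two states disagree on this suffix, so they are not equivalent.

Final answer: No. Distinguishing string: ε (the empty string) - accepted from q0 but not from q1.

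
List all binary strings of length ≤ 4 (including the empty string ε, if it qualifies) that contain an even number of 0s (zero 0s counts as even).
Checking every binary string of length 0 to 4:
  Length 0: accepted: ε | rejected: (none)
  Length 1: accepted: 1 | rejected: 0
  Length 2: accepted: 00, 11 | rejected: 01, 10
  Length 3: accepted: 001, 010, 100, 111 | rejected: 000, 011, 101, 110
  Length 4: accepted: 0000, 0011, 0101, 0110, 1001, 1010, 1100, 1111 | rejected: 0001, 0010, 0100, 0111, 1000, 1011, 1101, 1110
Total: 16 string(s).

Final answer: ε, 1, 00, 11, 001, 010, 100, 111, 0000, 0011, 0101, 0110, 1001, 1010, 1100, 1111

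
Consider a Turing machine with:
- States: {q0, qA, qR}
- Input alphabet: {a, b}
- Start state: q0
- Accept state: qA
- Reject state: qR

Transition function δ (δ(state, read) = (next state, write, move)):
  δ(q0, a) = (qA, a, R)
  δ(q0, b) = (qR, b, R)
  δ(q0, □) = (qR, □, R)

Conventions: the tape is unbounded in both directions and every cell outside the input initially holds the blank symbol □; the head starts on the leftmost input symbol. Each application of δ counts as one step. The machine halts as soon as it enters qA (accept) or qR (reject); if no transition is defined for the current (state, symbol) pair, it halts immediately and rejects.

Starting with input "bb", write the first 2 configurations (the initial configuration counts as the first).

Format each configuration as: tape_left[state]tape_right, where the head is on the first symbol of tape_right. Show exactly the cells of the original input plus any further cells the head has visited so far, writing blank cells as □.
Step 0: [q0]bb (head at position 0)
Step 1: δ(q0, b) = (qR, b, R)  ⊢  b[qR]b (head at position 1)

Final answer: [q0]bb ⊢ b[qR]b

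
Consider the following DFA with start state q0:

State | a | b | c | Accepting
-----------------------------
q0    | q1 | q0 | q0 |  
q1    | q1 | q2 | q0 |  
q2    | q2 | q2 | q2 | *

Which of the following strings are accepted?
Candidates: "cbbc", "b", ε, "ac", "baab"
"cbbc": q0 → q0 → q0 → q0 → q0; q0 is not accepting → rejected
"b": q0 → q0; q0 is not accepting → rejected
ε: q0; q0 is not accepting → rejected
"ac": q0 → q1 → q0; q0 is not accepting → rejected
"baab": q0 → q0 → q1 → q1 → q2; q2 is accepting → accepted

Final answer: "baab"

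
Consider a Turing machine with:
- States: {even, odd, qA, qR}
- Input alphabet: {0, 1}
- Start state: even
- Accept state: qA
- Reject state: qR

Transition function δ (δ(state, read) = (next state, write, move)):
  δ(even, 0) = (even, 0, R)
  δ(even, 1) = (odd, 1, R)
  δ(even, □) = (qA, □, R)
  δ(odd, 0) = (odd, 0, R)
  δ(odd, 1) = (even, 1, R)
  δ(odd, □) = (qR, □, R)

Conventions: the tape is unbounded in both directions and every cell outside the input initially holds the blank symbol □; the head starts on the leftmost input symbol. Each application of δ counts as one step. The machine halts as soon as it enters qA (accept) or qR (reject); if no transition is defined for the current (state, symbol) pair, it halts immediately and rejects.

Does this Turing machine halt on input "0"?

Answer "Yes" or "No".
Step 0: [even]0 (head at position 0)
Step 1: δ(even, 0) = (even, 0, R)  ⊢  0[even]□ (head at position 1)
Step 2: δ(even, □) = (qA, □, R)  ⊢  0□[qA]□ (head at position 2)
The machine is in qA, so it halts and accepts.
It halts after 2 steps.

Final answer: Yes - halts after 2 steps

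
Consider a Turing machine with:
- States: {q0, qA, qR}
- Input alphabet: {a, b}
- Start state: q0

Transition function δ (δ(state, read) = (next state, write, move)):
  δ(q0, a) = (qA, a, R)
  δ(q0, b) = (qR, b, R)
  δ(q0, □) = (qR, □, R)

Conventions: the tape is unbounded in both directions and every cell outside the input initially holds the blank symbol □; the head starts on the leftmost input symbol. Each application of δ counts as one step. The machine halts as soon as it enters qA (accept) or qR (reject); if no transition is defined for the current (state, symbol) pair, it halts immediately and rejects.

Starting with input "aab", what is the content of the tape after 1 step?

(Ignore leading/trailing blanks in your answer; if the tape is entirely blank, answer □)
Step 0: [q0]aab (head at position 0)
Step 1: δ(q0, a) = (qA, a, R)  ⊢  a[qA]ab (head at position 1)
Tape after 1 step (ignoring surrounding blanks): aab

Final answer: Tape: aab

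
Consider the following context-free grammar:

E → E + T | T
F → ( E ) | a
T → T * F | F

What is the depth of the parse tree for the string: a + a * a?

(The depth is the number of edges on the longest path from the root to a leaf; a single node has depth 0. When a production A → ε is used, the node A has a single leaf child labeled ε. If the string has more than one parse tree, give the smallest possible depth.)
The grammar is unambiguous; the parse tree of a + a * a is:
E → E + T at the root (depth 0).
  Left E (depth 1) → T (2) → F (3) → a (4).
  Right T (depth 1) → T * F; that T (2) → F (3) → a (4); F (2) → a (3).
The longest root-to-leaf paths have 4 edges.
Depth = 4.

Final answer: 4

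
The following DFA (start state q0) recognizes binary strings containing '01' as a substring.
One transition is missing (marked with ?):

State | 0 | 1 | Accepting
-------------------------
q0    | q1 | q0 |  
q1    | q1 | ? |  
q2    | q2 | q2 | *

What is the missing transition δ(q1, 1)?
q2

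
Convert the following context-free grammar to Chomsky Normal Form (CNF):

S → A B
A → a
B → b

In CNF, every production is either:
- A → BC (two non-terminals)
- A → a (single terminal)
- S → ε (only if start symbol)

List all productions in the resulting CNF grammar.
The grammar has no ε-productions or unit productions to eliminate.
S → A B is already in CNF (two non-terminals) – keep it.
A → a is already in CNF (single terminal) – keep it.
B → b is already in CNF (single terminal) – keep it.
Resulting CNF grammar (3 productions): A → a; B → b; S → A B

Final answer: A → a; B → b; S → A B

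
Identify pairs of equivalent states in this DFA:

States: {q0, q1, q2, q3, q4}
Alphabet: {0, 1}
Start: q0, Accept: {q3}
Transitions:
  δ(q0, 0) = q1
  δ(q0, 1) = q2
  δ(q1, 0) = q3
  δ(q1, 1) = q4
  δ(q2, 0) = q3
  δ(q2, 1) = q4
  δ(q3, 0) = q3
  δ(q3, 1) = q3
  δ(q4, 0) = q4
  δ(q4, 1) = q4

Using the table-filling algorithm:
Round 0 – mark pairs where exactly one state is accepting: (q0,q3), (q1,q3), (q2,q3), (q3,q4)
Round 1 – newly marked: (q0,q1) [on 0: q1 vs q3, already marked]; (q0,q2) [on 0: q1 vs q3, already marked]; (q1,q4) [on 0: q3 vs q4, already marked]; (q2,q4) [on 0: q3 vs q4, already marked]
Round 2 – newly marked: (q0,q4) [on 0: q1 vs q4, already marked]
No further pairs can be marked.
(q1, q2) unmarked: δ(q1,0)=q3, δ(q2,0)=q3; δ(q1,1)=q4, δ(q2,1)=q4 → equivalent
Equivalent pairs: (q1, q2)

Final answer: Equivalent pairs: (q1, q2)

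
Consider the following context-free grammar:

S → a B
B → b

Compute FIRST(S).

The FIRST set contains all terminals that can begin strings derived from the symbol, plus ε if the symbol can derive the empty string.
S has the single production S → a B, whose right-hand side begins with the terminal a. So FIRST(S) = {a}.

Final answer: {a}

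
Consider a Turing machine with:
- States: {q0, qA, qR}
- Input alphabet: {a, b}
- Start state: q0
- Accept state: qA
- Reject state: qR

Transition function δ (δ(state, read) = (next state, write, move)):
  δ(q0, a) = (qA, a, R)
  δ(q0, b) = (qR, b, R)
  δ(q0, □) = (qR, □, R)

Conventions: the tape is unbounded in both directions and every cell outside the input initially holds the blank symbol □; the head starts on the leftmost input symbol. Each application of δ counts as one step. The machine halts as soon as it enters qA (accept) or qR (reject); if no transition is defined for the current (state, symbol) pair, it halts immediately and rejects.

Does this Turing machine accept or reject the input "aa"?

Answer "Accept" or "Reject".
Step 0: [q0]aa (head at position 0)
Step 1: δ(q0, a) = (qA, a, R)  ⊢  a[qA]a (head at position 1)
The machine is in qA, so it halts and accepts.

Final answer: Accept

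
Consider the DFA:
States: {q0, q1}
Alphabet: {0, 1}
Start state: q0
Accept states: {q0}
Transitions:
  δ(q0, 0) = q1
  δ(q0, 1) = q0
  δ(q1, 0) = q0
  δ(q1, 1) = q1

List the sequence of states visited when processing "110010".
Starting at q0
Read '1': q0 -> q0
Read '1': q0 -> q0
Read '0': q0 -> q1
Read '0': q1 -> q0
Read '1': q0 -> q0
Read '0': q0 -> q1

Final answer: q0 -> q0 -> q0 -> q1 -> q0 -> q0 -> q1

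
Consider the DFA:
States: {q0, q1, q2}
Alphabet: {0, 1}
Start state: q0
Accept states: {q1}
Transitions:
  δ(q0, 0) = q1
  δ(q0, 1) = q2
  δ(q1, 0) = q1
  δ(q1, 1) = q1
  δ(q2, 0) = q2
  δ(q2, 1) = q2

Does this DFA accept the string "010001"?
Processing string "010001":
  q0 --0--> q1
  q1 --1--> q1
  q1 --0--> q1
  q1 --0--> q1
  q1 --0--> q1
  q1 --1--> q1
Final state: q1
Accept states: {q1}
q1 is an accept state, so the string is accepted.

Final answer: Yes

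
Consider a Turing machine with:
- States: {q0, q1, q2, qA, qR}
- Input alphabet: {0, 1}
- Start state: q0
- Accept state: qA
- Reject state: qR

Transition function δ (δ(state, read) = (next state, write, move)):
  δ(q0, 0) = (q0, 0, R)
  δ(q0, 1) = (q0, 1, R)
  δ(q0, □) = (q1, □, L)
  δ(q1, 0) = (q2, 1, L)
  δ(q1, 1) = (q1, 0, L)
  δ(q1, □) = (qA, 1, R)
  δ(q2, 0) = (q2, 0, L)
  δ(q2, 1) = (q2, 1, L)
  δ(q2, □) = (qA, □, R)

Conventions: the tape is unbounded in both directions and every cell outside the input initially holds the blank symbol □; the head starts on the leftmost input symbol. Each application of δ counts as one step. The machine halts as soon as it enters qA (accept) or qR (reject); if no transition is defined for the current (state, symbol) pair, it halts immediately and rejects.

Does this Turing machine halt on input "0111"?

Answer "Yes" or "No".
Step 0: [q0]0111 (head at position 0)
Step 1: δ(q0, 0) = (q0, 0, R)  ⊢  0[q0]111 (head at position 1)
Step 2: δ(q0, 1) = (q0, 1, R)  ⊢  01[q0]11 (head at position 2)
Step 3: δ(q0, 1) = (q0, 1, R)  ⊢  011[q0]1 (head at position 3)
Step 4: δ(q0, 1) = (q0, 1, R)  ⊢  0111[q0]□ (head at position 4)
Step 5: δ(q0, □) = (q1, □, L)  ⊢  011[q1]1□ (head at position 3)
Step 6: δ(q1, 1) = (q1, 0, L)  ⊢  01[q1]10□ (head at position 2)
Step 7: δ(q1, 1) = (q1, 0, L)  ⊢  0[q1]100□ (head at position 1)
Step 8: δ(q1, 1) = (q1, 0, L)  ⊢  [q1]0000□ (head at position 0)
Step 9: δ(q1, 0) = (q2, 1, L)  ⊢  [q2]□1000□ (head at position -1)
Step 10: δ(q2, □) = (qA, □, R)  ⊢  □[qA]1000□ (head at position 0)
The machine is in qA, so it halts and accepts.
It halts after 10 steps.

Final answer: Yes - halts after 10 steps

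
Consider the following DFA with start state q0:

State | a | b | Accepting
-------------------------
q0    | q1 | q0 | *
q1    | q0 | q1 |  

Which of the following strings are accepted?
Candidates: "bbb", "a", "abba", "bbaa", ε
"bbb": q0 → q0 → q0 → q0; q0 is accepting → accepted
"a": q0 → q1; q1 is not accepting → rejected
"abba": q0 → q1 → q1 → q1 → q0; q0 is accepting → accepted
"bbaa": q0 → q0 → q0 → q1 → q0; q0 is accepting → accepted
ε: q0; q0 is accepting → accepted

Final answer: "bbb", "abba", "bbaa", ε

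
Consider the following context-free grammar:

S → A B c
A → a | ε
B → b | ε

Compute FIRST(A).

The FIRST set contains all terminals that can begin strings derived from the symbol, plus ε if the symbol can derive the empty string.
A → a contributes a; A → ε makes A nullable, contributing ε. FIRST(A) = {a, ε}.

Final answer: {a, ε}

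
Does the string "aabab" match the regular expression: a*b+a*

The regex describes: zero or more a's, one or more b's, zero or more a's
No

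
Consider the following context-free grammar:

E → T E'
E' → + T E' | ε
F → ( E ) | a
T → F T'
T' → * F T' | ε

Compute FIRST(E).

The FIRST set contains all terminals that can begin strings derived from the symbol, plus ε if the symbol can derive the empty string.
FIRST(F): F → ( E ) contributes '(' and F → a contributes 'a', so FIRST(F) = {(, a}. F is not nullable.
FIRST(T): T → F T' begins with F, and F is not nullable, so FIRST(T) = FIRST(F) = {(, a}.
FIRST(E): E → T E' begins with T, and T is not nullable, so FIRST(E) = FIRST(T) = {(, a}.

Final answer: {(, a}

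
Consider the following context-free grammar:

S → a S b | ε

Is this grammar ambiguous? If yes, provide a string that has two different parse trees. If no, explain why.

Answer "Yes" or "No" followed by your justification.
At every step exactly one production applies: if the remaining string to generate is non-empty it starts with a and ends with b, forcing S → a S b; if it is empty, S → ε is forced. Hence each string a^n b^n has exactly one derivation (S → a S b applied n times, then S → ε) and one parse tree.

Final answer: No - the grammar is unambiguous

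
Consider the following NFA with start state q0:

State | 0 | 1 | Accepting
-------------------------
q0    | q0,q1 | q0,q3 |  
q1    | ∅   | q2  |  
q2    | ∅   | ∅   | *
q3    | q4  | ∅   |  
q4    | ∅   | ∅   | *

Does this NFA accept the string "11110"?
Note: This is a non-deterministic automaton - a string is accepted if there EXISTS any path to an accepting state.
Track the set of states the NFA could be in: start {q0}
Read '1': {q0} → {q0, q3}
Read '1': {q0, q3} → {q0, q3}
Read '1': {q0, q3} → {q0, q3}
Read '1': {q0, q3} → {q0, q3}
Read '0': {q0, q3} → {q0, q1, q4}
Final set {q0, q1, q4} contains accepting state(s) {q4} → accepted.

Final answer: Yes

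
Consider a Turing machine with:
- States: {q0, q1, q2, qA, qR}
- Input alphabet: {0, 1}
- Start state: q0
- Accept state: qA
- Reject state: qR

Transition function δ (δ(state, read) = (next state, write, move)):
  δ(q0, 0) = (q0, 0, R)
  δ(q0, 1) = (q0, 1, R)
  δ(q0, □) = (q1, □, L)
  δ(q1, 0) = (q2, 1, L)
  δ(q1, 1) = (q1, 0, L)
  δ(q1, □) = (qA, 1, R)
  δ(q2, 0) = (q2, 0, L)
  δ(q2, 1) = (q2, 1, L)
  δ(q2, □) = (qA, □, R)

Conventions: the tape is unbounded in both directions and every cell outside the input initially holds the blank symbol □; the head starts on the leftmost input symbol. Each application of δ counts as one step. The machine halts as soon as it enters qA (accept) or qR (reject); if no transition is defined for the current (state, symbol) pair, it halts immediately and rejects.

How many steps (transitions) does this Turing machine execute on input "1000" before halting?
Step 0: [q0]1000 (head at position 0)
Step 1: δ(q0, 1) = (q0, 1, R)  ⊢  1[q0]000 (head at position 1)
Step 2: δ(q0, 0) = (q0, 0, R)  ⊢  10[q0]00 (head at position 2)
Step 3: δ(q0, 0) = (q0, 0, R)  ⊢  100[q0]0 (head at position 3)
Step 4: δ(q0, 0) = (q0, 0, R)  ⊢  1000[q0]□ (head at position 4)
Step 5: δ(q0, □) = (q1, □, L)  ⊢  100[q1]0□ (head at position 3)
Step 6: δ(q1, 0) = (q2, 1, L)  ⊢  10[q2]01□ (head at position 2)
Step 7: δ(q2, 0) = (q2, 0, L)  ⊢  1[q2]001□ (head at position 1)
Step 8: δ(q2, 0) = (q2, 0, L)  ⊢  [q2]1001□ (head at position 0)
Step 9: δ(q2, 1) = (q2, 1, L)  ⊢  [q2]□1001□ (head at position -1)
Step 10: δ(q2, □) = (qA, □, R)  ⊢  □[qA]1001□ (head at position 0)
The machine is in qA, so it halts and accepts.
Number of transitions executed: 10.

Final answer: 10 steps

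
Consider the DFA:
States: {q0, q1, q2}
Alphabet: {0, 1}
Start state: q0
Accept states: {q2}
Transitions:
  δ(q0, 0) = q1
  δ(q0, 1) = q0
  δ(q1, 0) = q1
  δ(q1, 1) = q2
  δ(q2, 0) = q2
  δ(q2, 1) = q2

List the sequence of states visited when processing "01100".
Starting at q0
Read '0': q0 -> q1
Read '1': q1 -> q2
Read '1': q2 -> q2
Read '0': q2 -> q2
Read '0': q2 -> q2

Final answer: q0 -> q1 -> q2 -> q2 -> q2 -> q2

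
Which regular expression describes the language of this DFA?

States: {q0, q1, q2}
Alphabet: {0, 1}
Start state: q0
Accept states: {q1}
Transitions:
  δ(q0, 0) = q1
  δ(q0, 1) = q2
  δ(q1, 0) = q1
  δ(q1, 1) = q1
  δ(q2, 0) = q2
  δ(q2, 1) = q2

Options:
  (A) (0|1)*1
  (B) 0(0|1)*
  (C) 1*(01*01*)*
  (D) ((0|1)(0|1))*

Testing sample strings against the DFA:
  '10110' -> rejected
  '00' -> accepted
  '11' -> rejected
  '1010' -> rejected
Checking each option for a counterexample:
  (A) (0|1)*1: '0' is accepted by the DFA but does not match the regex → eliminated
  (B) 0(0|1)*: agrees with the DFA on all strings of length ≤ 4
  (C) 1*(01*01*)*: ε is rejected by the DFA but matches the regex → eliminated
  (D) ((0|1)(0|1))*: ε is rejected by the DFA but matches the regex → eliminated
Only (B) 0(0|1)* is consistent with the DFA.

Final answer: (B) 0(0|1)*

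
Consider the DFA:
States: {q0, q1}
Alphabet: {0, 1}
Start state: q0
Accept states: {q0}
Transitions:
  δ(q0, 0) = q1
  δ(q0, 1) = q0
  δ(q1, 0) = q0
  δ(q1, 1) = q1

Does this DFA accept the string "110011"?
Processing string "110011":
  q0 --1--> q0
  q0 --1--> q0
  q0 --0--> q1
  q1 --0--> q0
  q0 --1--> q0
  q0 --1--> q0
Final state: q0
Accept states: {q0}
q0 is an accept state, so the string is accepted.

Final answer: Yes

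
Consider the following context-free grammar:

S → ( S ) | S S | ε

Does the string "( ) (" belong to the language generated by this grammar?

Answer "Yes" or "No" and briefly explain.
Each production adds parentheses only in matched pairs (S → ( S )) or none at all, so every derived string has equally many '(' and ')'. The string ( ) ( has two '(' and one ')', so it cannot be derived.

Final answer: No - no valid derivation exists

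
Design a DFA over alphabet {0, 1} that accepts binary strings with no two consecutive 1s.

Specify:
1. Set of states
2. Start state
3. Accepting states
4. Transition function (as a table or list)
One valid DFA (any DFA recognizing the same language is acceptable):
States: {q0, q1, dead}
Start: q0
Accepting: {q0, q1}
Transitions (accepting states marked with *):
State | 0 | 1 | Accepting
-------------------------
q0    | q0 | q1 | *
q1    | q0 | dead | *
dead  | dead | dead |  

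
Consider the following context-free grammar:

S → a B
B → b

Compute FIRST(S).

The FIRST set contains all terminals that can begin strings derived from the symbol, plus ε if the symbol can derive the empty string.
S has the single production S → a B, whose right-hand side begins with the terminal a. So FIRST(S) = {a}.

Final answer: {a}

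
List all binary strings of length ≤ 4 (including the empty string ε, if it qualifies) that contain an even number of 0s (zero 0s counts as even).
Checking every binary string of length 0 to 4:
  Length 0: accepted: ε | rejected: (none)
  Length 1: accepted: 1 | rejected: 0
  Length 2: accepted: 00, 11 | rejected: 01, 10
  Length 3: accepted: 001, 010, 100, 111 | rejected: 000, 011, 101, 110
  Length 4: accepted: 0000, 0011, 0101, 0110, 1001, 1010, 1100, 1111 | rejected: 0001, 0010, 0100, 0111, 1000, 1011, 1101, 1110
Total: 16 string(s).

Final answer: ε, 1, 00, 11, 001, 010, 100, 111, 0000, 0011, 0101, 0110, 1001, 1010, 1100, 1111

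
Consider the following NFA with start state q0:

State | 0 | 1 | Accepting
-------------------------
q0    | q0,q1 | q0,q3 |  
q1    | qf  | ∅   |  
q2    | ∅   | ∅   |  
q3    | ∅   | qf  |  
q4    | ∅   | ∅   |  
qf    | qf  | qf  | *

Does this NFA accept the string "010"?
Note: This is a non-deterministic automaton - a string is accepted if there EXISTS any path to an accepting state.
Track the set of states the NFA could be in: start {q0}
Read '0': {q0} → {q0, q1}
Read '1': {q0, q1} → {q0, q3}
Read '0': {q0, q3} → {q0, q1}
Final set {q0, q1} contains no accepting state → rejected.

Final answer: No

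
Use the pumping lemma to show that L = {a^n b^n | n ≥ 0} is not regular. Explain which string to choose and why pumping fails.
Language: L = {a^n b^n | n ≥ 0} (equal numbers of a's followed by b's)
Step 1: Assume for contradiction that L is regular, with pumping length p.
Step 2: Choose s = a^p b^p. Then s ∈ L (it has p a's followed by p b's) and |s| ≥ p.
Step 3: Consider any decomposition s = xyz with |xy| ≤ p and |y| > 0. Since |xy| ≤ p and the first p symbols of s are all a's, y = a^k for some k with 1 ≤ k ≤ p.
Step 4: Pumping up (i = 2): xy²z = a^(p+k) b^p, which has more a's than b's, so xy²z ∉ L.
This contradicts the pumping lemma, so L is not regular.

Final answer: Choose s = a^p b^p. Since |xy| ≤ p, y = a^k with k ≥ 1. Then xy²z = a^(p+k) b^p ∉ L.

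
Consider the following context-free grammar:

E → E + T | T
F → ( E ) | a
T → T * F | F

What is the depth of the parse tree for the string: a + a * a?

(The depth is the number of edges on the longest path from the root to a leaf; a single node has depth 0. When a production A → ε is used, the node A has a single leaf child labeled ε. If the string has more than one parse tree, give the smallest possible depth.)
The grammar is unambiguous; the parse tree of a + a * a is:
E → E + T at the root (depth 0).
  Left E (depth 1) → T (2) → F (3) → a (4).
  Right T (depth 1) → T * F; that T (2) → F (3) → a (4); F (2) → a (3).
The longest root-to-leaf paths have 4 edges.
Depth = 4.

Final answer: 4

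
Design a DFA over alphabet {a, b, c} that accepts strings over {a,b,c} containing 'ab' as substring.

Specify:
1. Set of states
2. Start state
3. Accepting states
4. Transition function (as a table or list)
One valid DFA (any DFA recognizing the same language is acceptable):
States: {q0, q1, q2}
Start: q0
Accepting: {q2}
Transitions (accepting states marked with *):
State | a | b | c | Accepting
-----------------------------
q0    | q1 | q0 | q0 |  
q1    | q1 | q2 | q0 |  
q2    | q2 | q2 | q2 | *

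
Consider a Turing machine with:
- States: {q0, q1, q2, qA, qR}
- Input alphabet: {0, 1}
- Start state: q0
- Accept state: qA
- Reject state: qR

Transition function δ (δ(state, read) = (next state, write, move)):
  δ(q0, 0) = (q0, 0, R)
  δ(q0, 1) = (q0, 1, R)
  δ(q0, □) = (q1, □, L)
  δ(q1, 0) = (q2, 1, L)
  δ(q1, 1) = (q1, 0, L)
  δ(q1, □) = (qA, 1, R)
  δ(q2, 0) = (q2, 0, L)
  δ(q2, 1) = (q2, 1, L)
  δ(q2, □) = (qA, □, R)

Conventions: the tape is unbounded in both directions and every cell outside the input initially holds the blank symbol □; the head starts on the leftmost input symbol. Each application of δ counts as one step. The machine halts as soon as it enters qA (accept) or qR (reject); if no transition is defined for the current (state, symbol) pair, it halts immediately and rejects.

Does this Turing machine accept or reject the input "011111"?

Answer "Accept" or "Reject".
Step 0: [q0]011111 (head at position 0)
Step 1: δ(q0, 0) = (q0, 0, R)  ⊢  0[q0]11111 (head at position 1)
Step 2: δ(q0, 1) = (q0, 1, R)  ⊢  01[q0]1111 (head at position 2)
Step 3: δ(q0, 1) = (q0, 1, R)  ⊢  011[q0]111 (head at position 3)
Step 4: δ(q0, 1) = (q0, 1, R)  ⊢  0111[q0]11 (head at position 4)
Step 5: δ(q0, 1) = (q0, 1, R)  ⊢  01111[q0]1 (head at position 5)
Step 6: δ(q0, 1) = (q0, 1, R)  ⊢  011111[q0]□ (head at position 6)
Step 7: δ(q0, □) = (q1, □, L)  ⊢  01111[q1]1□ (head at position 5)
Step 8: δ(q1, 1) = (q1, 0, L)  ⊢  0111[q1]10□ (head at position 4)
Step 9: δ(q1, 1) = (q1, 0, L)  ⊢  011[q1]100□ (head at position 3)
Step 10: δ(q1, 1) = (q1, 0, L)  ⊢  01[q1]1000□ (head at position 2)
Step 11: δ(q1, 1) = (q1, 0, L)  ⊢  0[q1]10000□ (head at position 1)
Step 12: δ(q1, 1) = (q1, 0, L)  ⊢  [q1]000000□ (head at position 0)
Step 13: δ(q1, 0) = (q2, 1, L)  ⊢  [q2]□100000□ (head at position -1)
Step 14: δ(q2, □) = (qA, □, R)  ⊢  □[qA]100000□ (head at position 0)
The machine is in qA, so it halts and accepts.

Final answer: Accept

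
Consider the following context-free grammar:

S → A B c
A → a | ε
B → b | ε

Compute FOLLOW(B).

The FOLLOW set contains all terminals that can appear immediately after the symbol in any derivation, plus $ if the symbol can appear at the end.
B occurs in S → A B c, immediately followed by the terminal c. So FOLLOW(B) = {c}.

Final answer: {c}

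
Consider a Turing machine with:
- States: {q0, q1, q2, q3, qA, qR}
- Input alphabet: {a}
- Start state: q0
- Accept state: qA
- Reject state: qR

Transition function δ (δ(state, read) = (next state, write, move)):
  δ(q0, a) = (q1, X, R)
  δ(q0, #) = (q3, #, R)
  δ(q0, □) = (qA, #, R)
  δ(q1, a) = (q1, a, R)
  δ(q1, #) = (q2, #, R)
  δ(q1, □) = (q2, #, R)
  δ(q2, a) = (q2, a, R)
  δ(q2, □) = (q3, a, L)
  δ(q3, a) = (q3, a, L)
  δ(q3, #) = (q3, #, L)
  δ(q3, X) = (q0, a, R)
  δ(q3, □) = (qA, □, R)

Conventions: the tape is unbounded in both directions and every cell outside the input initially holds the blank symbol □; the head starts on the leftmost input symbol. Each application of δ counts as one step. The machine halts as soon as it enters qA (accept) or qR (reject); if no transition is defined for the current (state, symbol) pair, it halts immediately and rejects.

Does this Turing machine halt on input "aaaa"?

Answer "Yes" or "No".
Trace (configuration after each step, as tape_left[state]tape_right with head position):
Step 0: [q0]aaaa (head at position 0)
Step 1: X[q1]aaa (head 1)
Step 2: Xa[q1]aa (head 2)
Step 3: Xaa[q1]a (head 3)
Step 4: Xaaa[q1]□ (head 4)
Step 5: Xaaa#[q2]□ (head 5)
Step 6: Xaaa[q3]#a (head 4)
Step 7: Xaa[q3]a#a (head 3)
Step 8: Xa[q3]aa#a (head 2)
Step 9: X[q3]aaa#a (head 1)
Step 10: [q3]Xaaa#a (head 0)
Step 11: a[q0]aaa#a (head 1)
Step 12: aX[q1]aa#a (head 2)
Step 13: aXa[q1]a#a (head 3)
Step 14: aXaa[q1]#a (head 4)
Step 15: aXaa#[q2]a (head 5)
Step 16: aXaa#a[q2]□ (head 6)
Step 17: aXaa#[q3]aa (head 5)
Step 18: aXaa[q3]#aa (head 4)
Step 19: aXa[q3]a#aa (head 3)
Step 20: aX[q3]aa#aa (head 2)
Step 21: a[q3]Xaa#aa (head 1)
Step 22: aa[q0]aa#aa (head 2)
Step 23: aaX[q1]a#aa (head 3)
Step 24: aaXa[q1]#aa (head 4)
Step 25: aaXa#[q2]aa (head 5)
Step 26: aaXa#a[q2]a (head 6)
Step 27: aaXa#aa[q2]□ (head 7)
Step 28: aaXa#a[q3]aa (head 6)
Step 29: aaXa#[q3]aaa (head 5)
Step 30: aaXa[q3]#aaa (head 4)
Step 31: aaX[q3]a#aaa (head 3)
Step 32: aa[q3]Xa#aaa (head 2)
Step 33: aaa[q0]a#aaa (head 3)
Step 34: aaaX[q1]#aaa (head 4)
Step 35: aaaX#[q2]aaa (head 5)
Step 36: aaaX#a[q2]aa (head 6)
Step 37: aaaX#aa[q2]a (head 7)
Step 38: aaaX#aaa[q2]□ (head 8)
Step 39: aaaX#aa[q3]aa (head 7)
Step 40: aaaX#a[q3]aaa (head 6)
Step 41: aaaX#[q3]aaaa (head 5)
Step 42: aaaX[q3]#aaaa (head 4)
Step 43: aaa[q3]X#aaaa (head 3)
Step 44: aaaa[q0]#aaaa (head 4)
Step 45: aaaa#[q3]aaaa (head 5)
Step 46: aaaa[q3]#aaaa (head 4)
Step 47: aaa[q3]a#aaaa (head 3)
Step 48: aa[q3]aa#aaaa (head 2)
Step 49: a[q3]aaa#aaaa (head 1)
Step 50: [q3]aaaa#aaaa (head 0)
Step 51: [q3]□aaaa#aaaa (head -1)
Step 52: □[qA]aaaa#aaaa (head 0)
The machine is in qA, so it halts and accepts.
It halts after 52 steps.

Final answer: Yes - halts after 52 steps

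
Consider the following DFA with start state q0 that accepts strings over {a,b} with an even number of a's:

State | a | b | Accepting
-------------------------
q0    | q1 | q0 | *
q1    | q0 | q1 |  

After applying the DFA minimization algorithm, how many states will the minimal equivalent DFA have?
All 2 states are reachable from q0, so none can be removed as unreachable.
Table-filling: first mark every (accepting, non-accepting) pair as distinguishable (accepting: {q0}; non-accepting: {q1}).
Every pair of states is distinguishable, so the DFA is already minimal.
Equivalence classes: {q0}, {q1} → 2 states.

Final answer: 2 states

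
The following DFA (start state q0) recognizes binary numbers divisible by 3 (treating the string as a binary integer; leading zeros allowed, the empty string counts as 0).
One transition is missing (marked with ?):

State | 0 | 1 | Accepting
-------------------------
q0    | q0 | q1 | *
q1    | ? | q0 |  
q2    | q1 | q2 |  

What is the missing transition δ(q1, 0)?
q2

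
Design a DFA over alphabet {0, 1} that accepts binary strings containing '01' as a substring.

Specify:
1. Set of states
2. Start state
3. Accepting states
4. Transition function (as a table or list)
One valid DFA (any DFA recognizing the same language is acceptable):
States: {q0, q1, q2}
Start: q0
Accepting: {q2}
Transitions (accepting states marked with *):
State | 0 | 1 | Accepting
-------------------------
q0    | q1 | q0 |  
q1    | q1 | q2 |  
q2    | q2 | q2 | *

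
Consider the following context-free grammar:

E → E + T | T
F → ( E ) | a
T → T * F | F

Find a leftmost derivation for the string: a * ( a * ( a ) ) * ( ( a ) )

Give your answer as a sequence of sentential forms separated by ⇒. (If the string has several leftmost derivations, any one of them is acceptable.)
Start with E.
Step 1: the leftmost non-terminal is E; apply E → T:  T
Step 2: the leftmost non-terminal is T; apply T → T * F:  T * F
Step 3: the leftmost non-terminal is T; apply T → T * F:  T * F * F
Step 4: the leftmost non-terminal is T; apply T → F:  F * F * F
Step 5: the leftmost non-terminal is F; apply F → a:  a * F * F
Step 6: the leftmost non-terminal is F; apply F → ( E ):  a * ( E ) * F
Step 7: the leftmost non-terminal is E; apply E → T:  a * ( T ) * F
Step 8: the leftmost non-terminal is T; apply T → T * F:  a * ( T * F ) * F
Step 9: the leftmost non-terminal is T; apply T → F:  a * ( F * F ) * F
Step 10: the leftmost non-terminal is F; apply F → a:  a * ( a * F ) * F
Step 11: the leftmost non-terminal is F; apply F → ( E ):  a * ( a * ( E ) ) * F
Step 12: the leftmost non-terminal is E; apply E → T:  a * ( a * ( T ) ) * F
Step 13: the leftmost non-terminal is T; apply T → F:  a * ( a * ( F ) ) * F
Step 14: the leftmost non-terminal is F; apply F → a:  a * ( a * ( a ) ) * F
Step 15: the leftmost non-terminal is F; apply F → ( E ):  a * ( a * ( a ) ) * ( E )
Step 16: the leftmost non-terminal is E; apply E → T:  a * ( a * ( a ) ) * ( T )
Step 17: the leftmost non-terminal is T; apply T → F:  a * ( a * ( a ) ) * ( F )
Step 18: the leftmost non-terminal is F; apply F → ( E ):  a * ( a * ( a ) ) * ( ( E ) )
Step 19: the leftmost non-terminal is E; apply E → T:  a * ( a * ( a ) ) * ( ( T ) )
Step 20: the leftmost non-terminal is T; apply T → F:  a * ( a * ( a ) ) * ( ( F ) )
Step 21: the leftmost non-terminal is F; apply F → a:  a * ( a * ( a ) ) * ( ( a ) )

Final answer: E ⇒ T ⇒ T * F ⇒ T * F * F ⇒ F * F * F ⇒ a * F * F ⇒ a * ( E ) * F ⇒ a * ( T ) * F ⇒ a * ( T * F ) * F ⇒ a * ( F * F ) * F ⇒ a * ( a * F ) * F ⇒ a * ( a * ( E ) ) * F ⇒ a * ( a * ( T ) ) * F ⇒ a * ( a * ( F ) ) * F ⇒ a * ( a * ( a ) ) * F ⇒ a * ( a * ( a ) ) * ( E ) ⇒ a * ( a * ( a ) ) * ( T ) ⇒ a * ( a * ( a ) ) * ( F ) ⇒ a * ( a * ( a ) ) * ( ( E ) ) ⇒ a * ( a * ( a ) ) * ( ( T ) ) ⇒ a * ( a * ( a ) ) * ( ( F ) ) ⇒ a * ( a * ( a ) ) * ( ( a ) )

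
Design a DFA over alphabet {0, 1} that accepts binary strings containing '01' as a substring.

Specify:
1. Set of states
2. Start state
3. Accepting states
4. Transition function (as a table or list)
One valid DFA (any DFA recognizing the same language is acceptable):
States: {q0, q1, q2}
Start: q0
Accepting: {q2}
Transitions (accepting states marked with *):
State | 0 | 1 | Accepting
-------------------------
q0    | q1 | q0 |  
q1    | q1 | q2 |  
q2    | q2 | q2 | *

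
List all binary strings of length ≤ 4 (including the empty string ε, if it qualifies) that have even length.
Checking every binary string of length 0 to 4:
  Length 0: accepted: ε | rejected: (none)
  Length 1: accepted: (none) | rejected: 0, 1
  Length 2: accepted: 00, 01, 10, 11 | rejected: (none)
  Length 3: accepted: (none) | rejected: 000, 001, 010, 011, 100, 101, 110, 111
  Length 4: accepted: 0000, 0001, 0010, 0011, 0100, 0101, 0110, 0111, 1000, 1001, 1010, 1011, 1100, 1101, 1110, 1111 | rejected: (none)
Total: 21 string(s).

Final answer: ε, 00, 01, 10, 11, 0000, 0001, 0010, 0011, 0100, 0101, 0110, 0111, 1000, 1001, 1010, 1011, 1100, 1101, 1110, 1111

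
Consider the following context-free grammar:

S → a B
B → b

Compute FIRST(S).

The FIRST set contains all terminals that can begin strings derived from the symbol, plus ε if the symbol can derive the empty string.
S has the single production S → a B, whose right-hand side begins with the terminal a. So FIRST(S) = {a}.

Final answer: {a}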